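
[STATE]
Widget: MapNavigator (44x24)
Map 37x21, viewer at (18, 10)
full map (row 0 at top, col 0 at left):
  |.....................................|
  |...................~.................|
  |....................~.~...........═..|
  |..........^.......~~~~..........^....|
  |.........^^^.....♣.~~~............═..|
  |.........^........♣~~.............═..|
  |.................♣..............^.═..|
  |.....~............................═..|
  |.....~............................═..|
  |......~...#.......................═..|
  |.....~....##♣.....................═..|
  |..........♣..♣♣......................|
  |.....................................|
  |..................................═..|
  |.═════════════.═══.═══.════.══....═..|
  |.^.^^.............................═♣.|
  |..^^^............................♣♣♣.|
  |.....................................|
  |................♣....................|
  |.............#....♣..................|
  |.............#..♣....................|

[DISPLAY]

                                            
                                            
    .....................................   
    ...................~.................   
    ....................~.~...........═..   
    ..........^.......~~~~..........^....   
    .........^^^.....♣.~~~............═..   
    .........^........♣~~.............═..   
    .................♣..............^.═..   
    .....~............................═..   
    .....~............................═..   
    ......~...#.......................═..   
    .....~....##♣.....@...............═..   
    ..........♣..♣♣......................   
    .....................................   
    ..................................═..   
    .═════════════.═══.═══.════.══....═..   
    .^.^^.............................═♣.   
    ..^^^............................♣♣♣.   
    .....................................   
    ................♣....................   
    .............#....♣..................   
    .............#..♣....................   
                                            


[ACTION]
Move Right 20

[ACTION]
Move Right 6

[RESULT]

                                            
                                            
.......................                     
.....~.................                     
......~.~...........═..                     
....~~~~..........^....                     
...♣.~~~............═..                     
....♣~~.............═..                     
...♣..............^.═..                     
....................═..                     
....................═..                     
....................═..                     
....................═.@                     
♣......................                     
.......................                     
....................═..                     
.═══.═══.════.══....═..                     
....................═♣.                     
...................♣♣♣.                     
.......................                     
..♣....................                     
....♣..................                     
..♣....................                     
                                            


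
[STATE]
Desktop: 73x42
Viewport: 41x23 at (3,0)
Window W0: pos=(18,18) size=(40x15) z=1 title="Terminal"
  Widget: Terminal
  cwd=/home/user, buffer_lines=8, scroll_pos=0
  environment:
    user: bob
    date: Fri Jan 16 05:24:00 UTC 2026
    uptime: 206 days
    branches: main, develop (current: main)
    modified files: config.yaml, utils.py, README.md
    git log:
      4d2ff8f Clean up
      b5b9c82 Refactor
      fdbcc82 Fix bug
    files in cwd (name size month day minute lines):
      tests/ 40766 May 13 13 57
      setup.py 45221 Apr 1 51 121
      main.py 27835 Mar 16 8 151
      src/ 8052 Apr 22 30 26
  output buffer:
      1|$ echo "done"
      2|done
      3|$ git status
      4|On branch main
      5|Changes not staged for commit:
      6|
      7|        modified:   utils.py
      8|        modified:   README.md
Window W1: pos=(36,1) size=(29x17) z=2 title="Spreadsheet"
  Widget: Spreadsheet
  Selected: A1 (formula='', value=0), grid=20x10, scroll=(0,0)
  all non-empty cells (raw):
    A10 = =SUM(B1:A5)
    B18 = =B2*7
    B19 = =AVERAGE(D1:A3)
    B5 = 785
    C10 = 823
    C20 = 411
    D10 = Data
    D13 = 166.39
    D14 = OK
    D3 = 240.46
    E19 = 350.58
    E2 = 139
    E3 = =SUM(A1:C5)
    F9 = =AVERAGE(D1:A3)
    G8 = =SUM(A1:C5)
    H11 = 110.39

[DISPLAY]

                                         
                                 ┏━━━━━━━
                                 ┃ Spread
                                 ┠───────
                                 ┃A1:    
                                 ┃       
                                 ┃-------
                                 ┃  1    
                                 ┃  2    
                                 ┃  3    
                                 ┃  4    
                                 ┃  5    
                                 ┃  6    
                                 ┃  7    
                                 ┃  8    
                                 ┃  9    
                                 ┃ 10    
                                 ┗━━━━━━━
               ┏━━━━━━━━━━━━━━━━━━━━━━━━━
               ┃ Terminal                
               ┠─────────────────────────
               ┃$ echo "done"            
               ┃done                     


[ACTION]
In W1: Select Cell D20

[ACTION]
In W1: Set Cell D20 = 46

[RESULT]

                                         
                                 ┏━━━━━━━
                                 ┃ Spread
                                 ┠───────
                                 ┃D20: 46
                                 ┃       
                                 ┃-------
                                 ┃  1    
                                 ┃  2    
                                 ┃  3    
                                 ┃  4    
                                 ┃  5    
                                 ┃  6    
                                 ┃  7    
                                 ┃  8    
                                 ┃  9    
                                 ┃ 10    
                                 ┗━━━━━━━
               ┏━━━━━━━━━━━━━━━━━━━━━━━━━
               ┃ Terminal                
               ┠─────────────────────────
               ┃$ echo "done"            
               ┃done                     


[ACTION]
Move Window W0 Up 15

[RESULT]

                                         
                                 ┏━━━━━━━
                                 ┃ Spread
               ┏━━━━━━━━━━━━━━━━━┠───────
               ┃ Terminal        ┃D20: 46
               ┠─────────────────┃       
               ┃$ echo "done"    ┃-------
               ┃done             ┃  1    
               ┃$ git status     ┃  2    
               ┃On branch main   ┃  3    
               ┃Changes not stage┃  4    
               ┃                 ┃  5    
               ┃        modified:┃  6    
               ┃        modified:┃  7    
               ┃$ █              ┃  8    
               ┃                 ┃  9    
               ┃                 ┃ 10    
               ┗━━━━━━━━━━━━━━━━━┗━━━━━━━
                                         
                                         
                                         
                                         
                                         


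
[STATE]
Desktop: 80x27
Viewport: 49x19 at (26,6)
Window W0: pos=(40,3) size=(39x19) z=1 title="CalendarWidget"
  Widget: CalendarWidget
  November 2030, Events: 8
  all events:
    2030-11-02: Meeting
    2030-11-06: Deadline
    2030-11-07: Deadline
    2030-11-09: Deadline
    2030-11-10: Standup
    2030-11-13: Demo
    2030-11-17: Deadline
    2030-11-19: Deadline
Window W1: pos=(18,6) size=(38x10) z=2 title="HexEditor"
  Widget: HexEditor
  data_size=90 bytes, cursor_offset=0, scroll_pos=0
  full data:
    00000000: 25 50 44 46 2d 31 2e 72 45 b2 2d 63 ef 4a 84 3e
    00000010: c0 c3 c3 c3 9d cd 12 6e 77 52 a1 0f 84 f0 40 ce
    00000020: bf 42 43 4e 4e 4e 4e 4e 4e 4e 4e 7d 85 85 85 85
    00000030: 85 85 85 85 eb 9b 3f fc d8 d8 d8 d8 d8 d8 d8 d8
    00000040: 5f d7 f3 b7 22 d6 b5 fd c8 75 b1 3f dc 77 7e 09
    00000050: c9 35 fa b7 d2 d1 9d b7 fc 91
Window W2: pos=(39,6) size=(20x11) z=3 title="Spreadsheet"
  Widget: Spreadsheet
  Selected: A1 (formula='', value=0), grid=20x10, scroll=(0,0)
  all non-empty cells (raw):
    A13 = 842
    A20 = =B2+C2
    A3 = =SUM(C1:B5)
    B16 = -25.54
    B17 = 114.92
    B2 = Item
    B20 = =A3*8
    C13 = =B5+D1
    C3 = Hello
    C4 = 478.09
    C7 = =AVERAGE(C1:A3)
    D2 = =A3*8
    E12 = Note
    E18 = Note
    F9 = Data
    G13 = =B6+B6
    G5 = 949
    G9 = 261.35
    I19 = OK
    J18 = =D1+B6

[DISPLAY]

━━━━━━━━━━━━━┏━━━━━━━━━━━━━━━━━━┓er 2030         
tor          ┃ Spreadsheet      ┃Su              
─────────────┠──────────────────┨  3             
0  25 50 44 4┃A1:               ┃9* 10*          
0  c0 c3 c3 c┃       A       B  ┃ 17*            
0  bf 42 43 4┃------------------┃ 24             
0  85 85 85 8┃  1      [0]      ┃                
0  5f d7 f3 b┃  2        0Item  ┃                
0  c9 35 fa b┃  3   478.09      ┃                
━━━━━━━━━━━━━┃  4        0      ┃                
             ┗━━━━━━━━━━━━━━━━━━┛                
              ┃                                  
              ┃                                  
              ┃                                  
              ┃                                  
              ┗━━━━━━━━━━━━━━━━━━━━━━━━━━━━━━━━━━
                                                 
                                                 
                                                 


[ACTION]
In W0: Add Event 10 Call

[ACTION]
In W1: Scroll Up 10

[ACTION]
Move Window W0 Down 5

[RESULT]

━━━━━━━━━━━━━┏━━━━━━━━━━━━━━━━━━┓                
tor          ┃ Spreadsheet      ┃                
─────────────┠──────────────────┨━━━━━━━━━━━━━━━━
0  25 50 44 4┃A1:               ┃                
0  c0 c3 c3 c┃       A       B  ┃────────────────
0  bf 42 43 4┃------------------┃er 2030         
0  85 85 85 8┃  1      [0]      ┃Su              
0  5f d7 f3 b┃  2        0Item  ┃  3             
0  c9 35 fa b┃  3   478.09      ┃9* 10*          
━━━━━━━━━━━━━┃  4        0      ┃ 17*            
             ┗━━━━━━━━━━━━━━━━━━┛ 24             
              ┃25 26 27 28 29 30                 
              ┃                                  
              ┃                                  
              ┃                                  
              ┃                                  
              ┃                                  
              ┃                                  
              ┃                                  


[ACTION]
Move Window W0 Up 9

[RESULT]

━━━━━━━━━━━━━┏━━━━━━━━━━━━━━━━━━┓9* 10*          
tor          ┃ Spreadsheet      ┃ 17*            
─────────────┠──────────────────┨ 24             
0  25 50 44 4┃A1:               ┃                
0  c0 c3 c3 c┃       A       B  ┃                
0  bf 42 43 4┃------------------┃                
0  85 85 85 8┃  1      [0]      ┃                
0  5f d7 f3 b┃  2        0Item  ┃                
0  c9 35 fa b┃  3   478.09      ┃                
━━━━━━━━━━━━━┃  4        0      ┃                
             ┗━━━━━━━━━━━━━━━━━━┛                
              ┃                                  
              ┗━━━━━━━━━━━━━━━━━━━━━━━━━━━━━━━━━━
                                                 
                                                 
                                                 
                                                 
                                                 
                                                 


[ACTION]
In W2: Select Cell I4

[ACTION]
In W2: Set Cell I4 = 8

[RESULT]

━━━━━━━━━━━━━┏━━━━━━━━━━━━━━━━━━┓9* 10*          
tor          ┃ Spreadsheet      ┃ 17*            
─────────────┠──────────────────┨ 24             
0  25 50 44 4┃I4: 8             ┃                
0  c0 c3 c3 c┃       A       B  ┃                
0  bf 42 43 4┃------------------┃                
0  85 85 85 8┃  1        0      ┃                
0  5f d7 f3 b┃  2        0Item  ┃                
0  c9 35 fa b┃  3   478.09      ┃                
━━━━━━━━━━━━━┃  4        0      ┃                
             ┗━━━━━━━━━━━━━━━━━━┛                
              ┃                                  
              ┗━━━━━━━━━━━━━━━━━━━━━━━━━━━━━━━━━━
                                                 
                                                 
                                                 
                                                 
                                                 
                                                 


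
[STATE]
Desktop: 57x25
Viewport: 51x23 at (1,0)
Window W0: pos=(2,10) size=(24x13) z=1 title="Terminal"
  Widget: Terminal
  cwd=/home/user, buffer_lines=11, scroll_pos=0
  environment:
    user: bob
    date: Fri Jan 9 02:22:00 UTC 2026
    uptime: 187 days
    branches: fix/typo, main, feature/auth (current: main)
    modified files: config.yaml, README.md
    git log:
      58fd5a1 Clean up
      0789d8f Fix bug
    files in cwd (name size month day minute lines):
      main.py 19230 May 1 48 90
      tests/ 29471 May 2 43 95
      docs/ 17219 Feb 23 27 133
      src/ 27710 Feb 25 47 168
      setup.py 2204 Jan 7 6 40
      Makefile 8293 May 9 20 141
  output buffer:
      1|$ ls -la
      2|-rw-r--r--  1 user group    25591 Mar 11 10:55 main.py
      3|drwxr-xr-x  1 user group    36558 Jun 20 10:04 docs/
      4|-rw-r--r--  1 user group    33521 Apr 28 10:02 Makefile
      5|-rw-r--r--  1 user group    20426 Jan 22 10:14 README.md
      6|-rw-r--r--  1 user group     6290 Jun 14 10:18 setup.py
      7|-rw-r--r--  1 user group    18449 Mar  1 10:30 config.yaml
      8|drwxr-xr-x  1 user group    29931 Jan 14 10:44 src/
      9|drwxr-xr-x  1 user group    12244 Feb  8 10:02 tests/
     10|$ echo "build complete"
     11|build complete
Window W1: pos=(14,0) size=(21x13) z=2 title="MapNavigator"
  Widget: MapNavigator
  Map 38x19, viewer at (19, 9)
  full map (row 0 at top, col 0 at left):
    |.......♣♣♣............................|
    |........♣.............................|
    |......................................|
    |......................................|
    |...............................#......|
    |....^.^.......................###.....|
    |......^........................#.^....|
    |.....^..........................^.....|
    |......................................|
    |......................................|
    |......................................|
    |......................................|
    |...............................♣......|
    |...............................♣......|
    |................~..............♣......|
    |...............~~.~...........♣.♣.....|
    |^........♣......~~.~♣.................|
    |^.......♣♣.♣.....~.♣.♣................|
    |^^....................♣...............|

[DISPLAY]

             ┏━━━━━━━━━━━━━━━━━━━┓                 
             ┃ MapNavigator      ┃                 
             ┠───────────────────┨                 
             ┃...................┃                 
             ┃...................┃                 
             ┃...................┃                 
             ┃...................┃                 
             ┃.........@.........┃                 
             ┃...................┃                 
             ┃...................┃                 
 ┏━━━━━━━━━━━┃...................┃                 
 ┃ Terminal  ┃...................┃                 
 ┠───────────┗━━━━━━━━━━━━━━━━━━━┛                 
 ┃$ ls -la              ┃                          
 ┃-rw-r--r--  1 user gro┃                          
 ┃drwxr-xr-x  1 user gro┃                          
 ┃-rw-r--r--  1 user gro┃                          
 ┃-rw-r--r--  1 user gro┃                          
 ┃-rw-r--r--  1 user gro┃                          
 ┃-rw-r--r--  1 user gro┃                          
 ┃drwxr-xr-x  1 user gro┃                          
 ┃drwxr-xr-x  1 user gro┃                          
 ┗━━━━━━━━━━━━━━━━━━━━━━┛                          


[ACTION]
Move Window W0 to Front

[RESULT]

             ┏━━━━━━━━━━━━━━━━━━━┓                 
             ┃ MapNavigator      ┃                 
             ┠───────────────────┨                 
             ┃...................┃                 
             ┃...................┃                 
             ┃...................┃                 
             ┃...................┃                 
             ┃.........@.........┃                 
             ┃...................┃                 
             ┃...................┃                 
 ┏━━━━━━━━━━━━━━━━━━━━━━┓........┃                 
 ┃ Terminal             ┃........┃                 
 ┠──────────────────────┨━━━━━━━━┛                 
 ┃$ ls -la              ┃                          
 ┃-rw-r--r--  1 user gro┃                          
 ┃drwxr-xr-x  1 user gro┃                          
 ┃-rw-r--r--  1 user gro┃                          
 ┃-rw-r--r--  1 user gro┃                          
 ┃-rw-r--r--  1 user gro┃                          
 ┃-rw-r--r--  1 user gro┃                          
 ┃drwxr-xr-x  1 user gro┃                          
 ┃drwxr-xr-x  1 user gro┃                          
 ┗━━━━━━━━━━━━━━━━━━━━━━┛                          


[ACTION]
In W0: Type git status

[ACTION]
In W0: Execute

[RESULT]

             ┏━━━━━━━━━━━━━━━━━━━┓                 
             ┃ MapNavigator      ┃                 
             ┠───────────────────┨                 
             ┃...................┃                 
             ┃...................┃                 
             ┃...................┃                 
             ┃...................┃                 
             ┃.........@.........┃                 
             ┃...................┃                 
             ┃...................┃                 
 ┏━━━━━━━━━━━━━━━━━━━━━━┓........┃                 
 ┃ Terminal             ┃........┃                 
 ┠──────────────────────┨━━━━━━━━┛                 
 ┃$ echo "build complete┃                          
 ┃build complete        ┃                          
 ┃$ git status          ┃                          
 ┃On branch main        ┃                          
 ┃Changes not staged for┃                          
 ┃                      ┃                          
 ┃        modified:   co┃                          
 ┃        modified:   RE┃                          
 ┃$ █                   ┃                          
 ┗━━━━━━━━━━━━━━━━━━━━━━┛                          


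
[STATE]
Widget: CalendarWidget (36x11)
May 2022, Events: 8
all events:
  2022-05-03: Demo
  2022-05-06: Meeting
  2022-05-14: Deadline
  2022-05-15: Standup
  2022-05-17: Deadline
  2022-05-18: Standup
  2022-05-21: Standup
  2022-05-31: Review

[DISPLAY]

              May 2022              
Mo Tu We Th Fr Sa Su                
                   1                
 2  3*  4  5  6*  7  8              
 9 10 11 12 13 14* 15*              
16 17* 18* 19 20 21* 22             
23 24 25 26 27 28 29                
30 31*                              
                                    
                                    
                                    


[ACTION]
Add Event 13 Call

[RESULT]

              May 2022              
Mo Tu We Th Fr Sa Su                
                   1                
 2  3*  4  5  6*  7  8              
 9 10 11 12 13* 14* 15*             
16 17* 18* 19 20 21* 22             
23 24 25 26 27 28 29                
30 31*                              
                                    
                                    
                                    


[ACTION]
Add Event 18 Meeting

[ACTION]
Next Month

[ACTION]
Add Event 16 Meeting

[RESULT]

             June 2022              
Mo Tu We Th Fr Sa Su                
       1  2  3  4  5                
 6  7  8  9 10 11 12                
13 14 15 16* 17 18 19               
20 21 22 23 24 25 26                
27 28 29 30                         
                                    
                                    
                                    
                                    


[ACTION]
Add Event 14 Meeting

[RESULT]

             June 2022              
Mo Tu We Th Fr Sa Su                
       1  2  3  4  5                
 6  7  8  9 10 11 12                
13 14* 15 16* 17 18 19              
20 21 22 23 24 25 26                
27 28 29 30                         
                                    
                                    
                                    
                                    


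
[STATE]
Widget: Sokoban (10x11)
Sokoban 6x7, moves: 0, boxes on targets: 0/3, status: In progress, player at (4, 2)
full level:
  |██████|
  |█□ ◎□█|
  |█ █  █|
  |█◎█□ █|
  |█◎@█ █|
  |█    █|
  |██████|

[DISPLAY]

██████    
█□ ◎□█    
█ █  █    
█◎█□ █    
█◎@█ █    
█    █    
██████    
Moves: 0  
          
          
          


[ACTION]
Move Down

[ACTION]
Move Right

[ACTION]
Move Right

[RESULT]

██████    
█□ ◎□█    
█ █  █    
█◎█□ █    
█◎ █ █    
█   @█    
██████    
Moves: 3  
          
          
          


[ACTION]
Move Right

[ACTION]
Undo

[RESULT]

██████    
█□ ◎□█    
█ █  █    
█◎█□ █    
█◎ █ █    
█  @ █    
██████    
Moves: 2  
          
          
          


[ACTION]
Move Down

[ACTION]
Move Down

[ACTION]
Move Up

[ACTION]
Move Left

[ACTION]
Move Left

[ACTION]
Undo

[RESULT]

██████    
█□ ◎□█    
█ █  █    
█◎█□ █    
█◎ █ █    
█ @  █    
██████    
Moves: 3  
          
          
          


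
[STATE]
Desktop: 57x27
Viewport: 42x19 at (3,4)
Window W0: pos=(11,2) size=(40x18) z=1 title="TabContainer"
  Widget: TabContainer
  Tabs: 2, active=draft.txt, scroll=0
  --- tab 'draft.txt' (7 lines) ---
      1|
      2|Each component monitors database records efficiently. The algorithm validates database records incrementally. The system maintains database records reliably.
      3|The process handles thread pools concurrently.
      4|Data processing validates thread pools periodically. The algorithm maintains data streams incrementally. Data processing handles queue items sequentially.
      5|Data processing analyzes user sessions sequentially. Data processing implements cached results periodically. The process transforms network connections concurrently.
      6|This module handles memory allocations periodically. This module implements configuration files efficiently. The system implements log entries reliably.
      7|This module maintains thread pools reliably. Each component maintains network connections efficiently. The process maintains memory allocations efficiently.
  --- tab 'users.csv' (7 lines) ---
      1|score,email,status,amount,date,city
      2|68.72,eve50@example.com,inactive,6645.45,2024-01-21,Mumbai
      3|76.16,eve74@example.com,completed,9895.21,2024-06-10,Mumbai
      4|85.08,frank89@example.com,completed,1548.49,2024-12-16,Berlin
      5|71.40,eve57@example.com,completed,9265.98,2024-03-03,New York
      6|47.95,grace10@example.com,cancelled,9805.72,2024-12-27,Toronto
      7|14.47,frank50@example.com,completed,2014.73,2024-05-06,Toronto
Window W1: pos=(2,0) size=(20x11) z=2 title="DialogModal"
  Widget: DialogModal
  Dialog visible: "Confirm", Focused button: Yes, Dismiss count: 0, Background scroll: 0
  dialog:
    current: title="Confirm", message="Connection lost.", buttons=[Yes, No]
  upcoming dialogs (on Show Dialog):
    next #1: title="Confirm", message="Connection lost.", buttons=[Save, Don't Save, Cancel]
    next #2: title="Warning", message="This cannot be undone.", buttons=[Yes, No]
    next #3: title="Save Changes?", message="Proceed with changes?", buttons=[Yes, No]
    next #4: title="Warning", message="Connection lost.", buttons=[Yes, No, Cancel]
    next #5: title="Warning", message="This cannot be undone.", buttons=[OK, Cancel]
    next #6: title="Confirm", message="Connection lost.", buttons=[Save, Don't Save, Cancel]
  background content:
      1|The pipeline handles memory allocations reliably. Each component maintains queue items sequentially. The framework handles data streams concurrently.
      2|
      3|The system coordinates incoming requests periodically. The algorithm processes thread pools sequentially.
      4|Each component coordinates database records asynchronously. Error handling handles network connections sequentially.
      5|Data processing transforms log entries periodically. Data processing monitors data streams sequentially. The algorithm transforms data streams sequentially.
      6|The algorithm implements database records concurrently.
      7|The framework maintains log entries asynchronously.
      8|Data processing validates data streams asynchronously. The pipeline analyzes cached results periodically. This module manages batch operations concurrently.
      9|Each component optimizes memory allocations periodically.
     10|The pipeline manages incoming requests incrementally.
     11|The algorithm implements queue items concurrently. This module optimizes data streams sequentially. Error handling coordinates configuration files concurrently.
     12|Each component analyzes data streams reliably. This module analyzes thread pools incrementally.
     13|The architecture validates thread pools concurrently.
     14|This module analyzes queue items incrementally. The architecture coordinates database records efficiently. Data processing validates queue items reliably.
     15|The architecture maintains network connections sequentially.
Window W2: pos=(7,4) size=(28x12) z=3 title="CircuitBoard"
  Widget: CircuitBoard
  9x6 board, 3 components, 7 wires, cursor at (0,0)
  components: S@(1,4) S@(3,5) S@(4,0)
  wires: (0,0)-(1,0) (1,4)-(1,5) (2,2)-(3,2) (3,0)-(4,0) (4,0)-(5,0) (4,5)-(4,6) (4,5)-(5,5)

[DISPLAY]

  ┌─┏━━━━━━━━━━━━━━━━━━━━━━━━━━┓──────────
Th│ ┃ CircuitBoard             ┃          
Ea│C┠──────────────────────────┨──────────
Da│ ┃   0 1 2 3 4 5 6 7 8      ┃          
Th└─┃0  [.]                    ┃ database 
The ┃    │                     ┃ead pools 
━━━━┃1   ·               S ─ · ┃es thread 
    ┃                          ┃s user ses
    ┃2           ·             ┃ory alloca
    ┃            │             ┃hread pool
    ┃3   ·       ·           S ┃          
    ┗━━━━━━━━━━━━━━━━━━━━━━━━━━┛          
        ┃                                 
        ┃                                 
        ┃                                 
        ┗━━━━━━━━━━━━━━━━━━━━━━━━━━━━━━━━━
                                          
                                          
                                          


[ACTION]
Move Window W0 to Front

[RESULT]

  ┌─┏━━━┠─────────────────────────────────
Th│ ┃ Ci┃[draft.txt]│ users.csv           
Ea│C┠───┃─────────────────────────────────
Da│ ┃   ┃                                 
Th└─┃0  ┃Each component monitors database 
The ┃   ┃The process handles thread pools 
━━━━┃1  ┃Data processing validates thread 
    ┃   ┃Data processing analyzes user ses
    ┃2  ┃This module handles memory alloca
    ┃   ┃This module maintains thread pool
    ┃3  ┃                                 
    ┗━━━┃                                 
        ┃                                 
        ┃                                 
        ┃                                 
        ┗━━━━━━━━━━━━━━━━━━━━━━━━━━━━━━━━━
                                          
                                          
                                          


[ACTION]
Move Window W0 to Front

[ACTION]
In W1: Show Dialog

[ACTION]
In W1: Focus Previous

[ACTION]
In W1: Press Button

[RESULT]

    ┏━━━┠─────────────────────────────────
The ┃ Ci┃[draft.txt]│ users.csv           
Each┠───┃─────────────────────────────────
Data┃   ┃                                 
The ┃0  ┃Each component monitors database 
The ┃   ┃The process handles thread pools 
━━━━┃1  ┃Data processing validates thread 
    ┃   ┃Data processing analyzes user ses
    ┃2  ┃This module handles memory alloca
    ┃   ┃This module maintains thread pool
    ┃3  ┃                                 
    ┗━━━┃                                 
        ┃                                 
        ┃                                 
        ┃                                 
        ┗━━━━━━━━━━━━━━━━━━━━━━━━━━━━━━━━━
                                          
                                          
                                          


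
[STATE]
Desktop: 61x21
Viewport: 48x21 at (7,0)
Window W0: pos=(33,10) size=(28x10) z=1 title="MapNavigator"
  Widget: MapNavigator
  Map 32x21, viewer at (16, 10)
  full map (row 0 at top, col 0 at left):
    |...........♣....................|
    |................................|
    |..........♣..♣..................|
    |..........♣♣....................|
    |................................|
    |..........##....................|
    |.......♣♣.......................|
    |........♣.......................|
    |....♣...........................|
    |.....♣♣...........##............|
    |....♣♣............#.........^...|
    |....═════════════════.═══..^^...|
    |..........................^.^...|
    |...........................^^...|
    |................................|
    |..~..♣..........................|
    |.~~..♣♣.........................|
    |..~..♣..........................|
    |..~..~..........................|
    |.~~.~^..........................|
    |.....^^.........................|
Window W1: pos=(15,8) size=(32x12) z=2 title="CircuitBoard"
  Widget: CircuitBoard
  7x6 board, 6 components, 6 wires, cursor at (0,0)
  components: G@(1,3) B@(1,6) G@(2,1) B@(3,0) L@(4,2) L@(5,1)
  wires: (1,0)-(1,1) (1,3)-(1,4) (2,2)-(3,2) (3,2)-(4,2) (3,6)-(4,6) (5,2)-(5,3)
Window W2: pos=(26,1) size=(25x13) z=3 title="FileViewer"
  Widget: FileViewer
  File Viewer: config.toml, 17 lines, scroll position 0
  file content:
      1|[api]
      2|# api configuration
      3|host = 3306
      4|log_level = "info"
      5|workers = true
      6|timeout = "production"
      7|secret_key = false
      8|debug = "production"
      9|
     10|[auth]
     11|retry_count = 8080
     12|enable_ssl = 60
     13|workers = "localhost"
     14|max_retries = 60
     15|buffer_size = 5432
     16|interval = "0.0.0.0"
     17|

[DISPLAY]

                                                
                   ┏━━━━━━━━━━━━━━━━━━━━━━━┓    
                   ┃ FileViewer            ┃    
                   ┠───────────────────────┨    
                   ┃[api]                 ▲┃    
                   ┃# api configuration   █┃    
                   ┃host = 3306           ░┃    
                   ┃log_level = "info"    ░┃    
        ┏━━━━━━━━━━┃workers = true        ░┃    
        ┃ CircuitBo┃timeout = "production"░┃    
        ┠──────────┃secret_key = false    ░┃━━━━
        ┃   0 1 2 3┃debug = "production"  ░┃    
        ┃0  [.]    ┃                      ▼┃────
        ┃          ┗━━━━━━━━━━━━━━━━━━━━━━━┛....
        ┃1   · ─ ·       G ─ ·       B ┃........
        ┃                              ┃..##....
        ┃2       G   ·                 ┃@.#.....
        ┃            │                 ┃═════.══
        ┃3   B       ·               · ┃........
        ┗━━━━━━━━━━━━━━━━━━━━━━━━━━━━━━┛━━━━━━━━
                                                


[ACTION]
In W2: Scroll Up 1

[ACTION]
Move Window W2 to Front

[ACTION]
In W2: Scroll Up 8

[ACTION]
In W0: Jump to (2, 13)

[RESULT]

                                                
                   ┏━━━━━━━━━━━━━━━━━━━━━━━┓    
                   ┃ FileViewer            ┃    
                   ┠───────────────────────┨    
                   ┃[api]                 ▲┃    
                   ┃# api configuration   █┃    
                   ┃host = 3306           ░┃    
                   ┃log_level = "info"    ░┃    
        ┏━━━━━━━━━━┃workers = true        ░┃    
        ┃ CircuitBo┃timeout = "production"░┃    
        ┠──────────┃secret_key = false    ░┃━━━━
        ┃   0 1 2 3┃debug = "production"  ░┃    
        ┃0  [.]    ┃                      ▼┃────
        ┃          ┗━━━━━━━━━━━━━━━━━━━━━━━┛....
        ┃1   · ─ ·       G ─ ·       B ┃..══════
        ┃                              ┃........
        ┃2       G   ·                 ┃@.......
        ┃            │                 ┃........
        ┃3   B       ·               · ┃~..♣....
        ┗━━━━━━━━━━━━━━━━━━━━━━━━━━━━━━┛━━━━━━━━
                                                


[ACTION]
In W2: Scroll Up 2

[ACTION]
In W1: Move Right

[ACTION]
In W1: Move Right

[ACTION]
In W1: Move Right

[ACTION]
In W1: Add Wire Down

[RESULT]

                                                
                   ┏━━━━━━━━━━━━━━━━━━━━━━━┓    
                   ┃ FileViewer            ┃    
                   ┠───────────────────────┨    
                   ┃[api]                 ▲┃    
                   ┃# api configuration   █┃    
                   ┃host = 3306           ░┃    
                   ┃log_level = "info"    ░┃    
        ┏━━━━━━━━━━┃workers = true        ░┃    
        ┃ CircuitBo┃timeout = "production"░┃    
        ┠──────────┃secret_key = false    ░┃━━━━
        ┃   0 1 2 3┃debug = "production"  ░┃    
        ┃0         ┃                      ▼┃────
        ┃          ┗━━━━━━━━━━━━━━━━━━━━━━━┛....
        ┃1   · ─ ·       G ─ ·       B ┃..══════
        ┃                              ┃........
        ┃2       G   ·                 ┃@.......
        ┃            │                 ┃........
        ┃3   B       ·               · ┃~..♣....
        ┗━━━━━━━━━━━━━━━━━━━━━━━━━━━━━━┛━━━━━━━━
                                                


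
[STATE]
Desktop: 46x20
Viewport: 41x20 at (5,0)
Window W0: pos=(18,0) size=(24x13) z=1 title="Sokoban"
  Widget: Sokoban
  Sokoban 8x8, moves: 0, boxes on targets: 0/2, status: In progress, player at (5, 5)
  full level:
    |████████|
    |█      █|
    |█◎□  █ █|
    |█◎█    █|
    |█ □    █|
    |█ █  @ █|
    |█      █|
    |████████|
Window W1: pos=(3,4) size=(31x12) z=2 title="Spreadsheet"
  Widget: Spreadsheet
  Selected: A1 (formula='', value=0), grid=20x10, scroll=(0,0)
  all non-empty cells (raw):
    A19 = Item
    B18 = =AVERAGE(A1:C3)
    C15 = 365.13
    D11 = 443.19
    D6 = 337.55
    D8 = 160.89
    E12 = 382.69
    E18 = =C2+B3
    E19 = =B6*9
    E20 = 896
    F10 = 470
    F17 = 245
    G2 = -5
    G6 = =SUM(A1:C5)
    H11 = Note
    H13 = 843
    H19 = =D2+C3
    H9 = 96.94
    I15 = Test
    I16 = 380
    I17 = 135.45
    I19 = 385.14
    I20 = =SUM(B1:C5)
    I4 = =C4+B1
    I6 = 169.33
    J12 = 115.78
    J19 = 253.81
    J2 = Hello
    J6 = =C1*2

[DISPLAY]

             ┏━━━━━━━━━━━━━━━━━━━━━━┓    
             ┃ Sokoban              ┃    
             ┠──────────────────────┨    
             ┃████████              ┃    
━━━━━━━━━━━━━━━━━━━━━━━━━━━━┓       ┃    
Spreadsheet                 ┃       ┃    
────────────────────────────┨       ┃    
1:                          ┃       ┃    
      A       B       C     ┃       ┃    
----------------------------┃       ┃    
 1      [0]       0       0 ┃       ┃    
 2        0       0       0 ┃       ┃    
 3        0       0       0 ┃━━━━━━━┛    
 4        0       0       0 ┃            
 5        0       0       0 ┃            
━━━━━━━━━━━━━━━━━━━━━━━━━━━━┛            
                                         
                                         
                                         
                                         


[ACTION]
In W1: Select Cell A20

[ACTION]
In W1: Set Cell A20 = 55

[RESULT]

             ┏━━━━━━━━━━━━━━━━━━━━━━┓    
             ┃ Sokoban              ┃    
             ┠──────────────────────┨    
             ┃████████              ┃    
━━━━━━━━━━━━━━━━━━━━━━━━━━━━┓       ┃    
Spreadsheet                 ┃       ┃    
────────────────────────────┨       ┃    
20: 55                      ┃       ┃    
      A       B       C     ┃       ┃    
----------------------------┃       ┃    
 1        0       0       0 ┃       ┃    
 2        0       0       0 ┃       ┃    
 3        0       0       0 ┃━━━━━━━┛    
 4        0       0       0 ┃            
 5        0       0       0 ┃            
━━━━━━━━━━━━━━━━━━━━━━━━━━━━┛            
                                         
                                         
                                         
                                         


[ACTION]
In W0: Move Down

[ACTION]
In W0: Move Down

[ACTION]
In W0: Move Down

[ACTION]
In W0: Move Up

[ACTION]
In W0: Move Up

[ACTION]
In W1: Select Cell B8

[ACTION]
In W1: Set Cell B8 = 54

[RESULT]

             ┏━━━━━━━━━━━━━━━━━━━━━━┓    
             ┃ Sokoban              ┃    
             ┠──────────────────────┨    
             ┃████████              ┃    
━━━━━━━━━━━━━━━━━━━━━━━━━━━━┓       ┃    
Spreadsheet                 ┃       ┃    
────────────────────────────┨       ┃    
8: 54                       ┃       ┃    
      A       B       C     ┃       ┃    
----------------------------┃       ┃    
 1        0       0       0 ┃       ┃    
 2        0       0       0 ┃       ┃    
 3        0       0       0 ┃━━━━━━━┛    
 4        0       0       0 ┃            
 5        0       0       0 ┃            
━━━━━━━━━━━━━━━━━━━━━━━━━━━━┛            
                                         
                                         
                                         
                                         
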